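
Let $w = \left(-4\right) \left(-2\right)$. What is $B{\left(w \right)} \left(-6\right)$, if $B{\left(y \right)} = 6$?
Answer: $-36$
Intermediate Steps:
$w = 8$
$B{\left(w \right)} \left(-6\right) = 6 \left(-6\right) = -36$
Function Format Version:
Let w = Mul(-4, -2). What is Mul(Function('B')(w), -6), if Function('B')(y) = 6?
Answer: -36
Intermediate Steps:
w = 8
Mul(Function('B')(w), -6) = Mul(6, -6) = -36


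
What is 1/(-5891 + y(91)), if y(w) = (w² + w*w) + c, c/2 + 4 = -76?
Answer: 1/10511 ≈ 9.5138e-5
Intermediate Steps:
c = -160 (c = -8 + 2*(-76) = -8 - 152 = -160)
y(w) = -160 + 2*w² (y(w) = (w² + w*w) - 160 = (w² + w²) - 160 = 2*w² - 160 = -160 + 2*w²)
1/(-5891 + y(91)) = 1/(-5891 + (-160 + 2*91²)) = 1/(-5891 + (-160 + 2*8281)) = 1/(-5891 + (-160 + 16562)) = 1/(-5891 + 16402) = 1/10511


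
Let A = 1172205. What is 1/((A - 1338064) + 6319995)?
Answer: 1/6154136 ≈ 1.6249e-7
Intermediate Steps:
1/((A - 1338064) + 6319995) = 1/((1172205 - 1338064) + 6319995) = 1/(-165859 + 6319995) = 1/6154136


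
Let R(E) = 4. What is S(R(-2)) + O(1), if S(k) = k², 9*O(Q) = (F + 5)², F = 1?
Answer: 20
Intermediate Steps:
O(Q) = 4 (O(Q) = (1 + 5)²/9 = (⅑)*6² = (⅑)*36 = 4)
S(R(-2)) + O(1) = 4² + 4 = 16 + 4 = 20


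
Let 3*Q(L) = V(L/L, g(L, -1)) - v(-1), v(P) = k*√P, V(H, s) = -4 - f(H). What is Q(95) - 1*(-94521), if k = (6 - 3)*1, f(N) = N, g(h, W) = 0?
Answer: 283558/3 - I ≈ 94519.0 - 1.0*I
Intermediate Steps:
k = 3 (k = 3*1 = 3)
V(H, s) = -4 - H
v(P) = 3*√P
Q(L) = -5/3 - I (Q(L) = ((-4 - L/L) - 3*√(-1))/3 = ((-4 - 1*1) - 3*I)/3 = ((-4 - 1) - 3*I)/3 = (-5 - 3*I)/3 = -5/3 - I)
Q(95) - 1*(-94521) = (-5/3 - I) - 1*(-94521) = (-5/3 - I) + 94521 = 283558/3 - I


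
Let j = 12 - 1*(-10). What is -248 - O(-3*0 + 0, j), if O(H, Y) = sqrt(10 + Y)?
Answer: -248 - 4*sqrt(2) ≈ -253.66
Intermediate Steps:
j = 22 (j = 12 + 10 = 22)
-248 - O(-3*0 + 0, j) = -248 - sqrt(10 + 22) = -248 - sqrt(32) = -248 - 4*sqrt(2)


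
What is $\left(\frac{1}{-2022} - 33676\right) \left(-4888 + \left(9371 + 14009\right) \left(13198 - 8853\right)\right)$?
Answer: $- \frac{1152826094650346}{337} \approx -3.4208 \cdot 10^{12}$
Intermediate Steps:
$\left(\frac{1}{-2022} - 33676\right) \left(-4888 + \left(9371 + 14009\right) \left(13198 - 8853\right)\right) = \left(- \frac{1}{2022} - 33676\right) \left(-4888 + 23380 \cdot 4345\right) = - \frac{68092873 \left(-4888 + 101586100\right)}{2022} = \left(- \frac{68092873}{2022}\right) 101581212 = - \frac{1152826094650346}{337}$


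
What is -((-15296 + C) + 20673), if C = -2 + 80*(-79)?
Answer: 945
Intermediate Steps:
C = -6322 (C = -2 - 6320 = -6322)
-((-15296 + C) + 20673) = -((-15296 - 6322) + 20673) = -(-21618 + 20673) = -1*(-945) = 945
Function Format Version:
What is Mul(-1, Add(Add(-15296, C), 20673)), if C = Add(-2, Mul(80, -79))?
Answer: 945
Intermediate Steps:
C = -6322 (C = Add(-2, -6320) = -6322)
Mul(-1, Add(Add(-15296, C), 20673)) = Mul(-1, Add(Add(-15296, -6322), 20673)) = Mul(-1, Add(-21618, 20673)) = Mul(-1, -945) = 945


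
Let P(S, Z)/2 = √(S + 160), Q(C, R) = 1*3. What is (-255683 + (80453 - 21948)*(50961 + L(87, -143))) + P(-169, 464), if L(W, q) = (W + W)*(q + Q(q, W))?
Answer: 1556035822 + 6*I ≈ 1.556e+9 + 6.0*I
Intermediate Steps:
Q(C, R) = 3
L(W, q) = 2*W*(3 + q) (L(W, q) = (W + W)*(q + 3) = (2*W)*(3 + q) = 2*W*(3 + q))
P(S, Z) = 2*√(160 + S) (P(S, Z) = 2*√(S + 160) = 2*√(160 + S))
(-255683 + (80453 - 21948)*(50961 + L(87, -143))) + P(-169, 464) = (-255683 + (80453 - 21948)*(50961 + 2*87*(3 - 143))) + 2*√(160 - 169) = (-255683 + 58505*(50961 + 2*87*(-140))) + 2*√(-9) = (-255683 + 58505*(50961 - 24360)) + 2*(3*I) = (-255683 + 58505*26601) + 6*I = (-255683 + 1556291505) + 6*I = 1556035822 + 6*I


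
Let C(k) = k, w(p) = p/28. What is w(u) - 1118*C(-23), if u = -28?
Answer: 25713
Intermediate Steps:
w(p) = p/28 (w(p) = p*(1/28) = p/28)
w(u) - 1118*C(-23) = (1/28)*(-28) - 1118*(-23) = -1 + 25714 = 25713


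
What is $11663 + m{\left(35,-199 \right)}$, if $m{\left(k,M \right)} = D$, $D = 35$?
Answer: $11698$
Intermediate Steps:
$m{\left(k,M \right)} = 35$
$11663 + m{\left(35,-199 \right)} = 11663 + 35 = 11698$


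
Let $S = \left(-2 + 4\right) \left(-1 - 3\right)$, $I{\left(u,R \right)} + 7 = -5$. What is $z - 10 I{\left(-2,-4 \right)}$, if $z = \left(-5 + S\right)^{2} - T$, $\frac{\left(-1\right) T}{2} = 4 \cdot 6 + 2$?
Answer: $341$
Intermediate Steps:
$T = -52$ ($T = - 2 \left(4 \cdot 6 + 2\right) = - 2 \left(24 + 2\right) = \left(-2\right) 26 = -52$)
$I{\left(u,R \right)} = -12$ ($I{\left(u,R \right)} = -7 - 5 = -12$)
$S = -8$ ($S = 2 \left(-4\right) = -8$)
$z = 221$ ($z = \left(-5 - 8\right)^{2} - -52 = \left(-13\right)^{2} + 52 = 169 + 52 = 221$)
$z - 10 I{\left(-2,-4 \right)} = 221 - -120 = 221 + 120 = 341$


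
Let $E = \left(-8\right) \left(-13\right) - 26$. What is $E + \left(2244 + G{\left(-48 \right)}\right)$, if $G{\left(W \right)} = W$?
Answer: $2274$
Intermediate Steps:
$E = 78$ ($E = 104 - 26 = 78$)
$E + \left(2244 + G{\left(-48 \right)}\right) = 78 + \left(2244 - 48\right) = 78 + 2196 = 2274$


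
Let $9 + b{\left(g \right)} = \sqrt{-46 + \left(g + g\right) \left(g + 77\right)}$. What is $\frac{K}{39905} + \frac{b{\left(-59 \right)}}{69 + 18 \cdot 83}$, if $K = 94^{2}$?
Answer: $\frac{4483841}{20790505} + \frac{i \sqrt{2170}}{1563} \approx 0.21567 + 0.029804 i$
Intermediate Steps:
$b{\left(g \right)} = -9 + \sqrt{-46 + 2 g \left(77 + g\right)}$ ($b{\left(g \right)} = -9 + \sqrt{-46 + \left(g + g\right) \left(g + 77\right)} = -9 + \sqrt{-46 + 2 g \left(77 + g\right)}$)
$K = 8836$
$\frac{K}{39905} + \frac{b{\left(-59 \right)}}{69 + 18 \cdot 83} = \frac{8836}{39905} + \frac{-9 + \sqrt{-46 + 2 \left(-59\right)^{2} + 154 \left(-59\right)}}{69 + 18 \cdot 83} = 8836 \cdot \frac{1}{39905} + \frac{-9 + \sqrt{-46 + 2 \cdot 3481 - 9086}}{69 + 1494} = \frac{8836}{39905} + \frac{-9 + \sqrt{-46 + 6962 - 9086}}{1563} = \frac{8836}{39905} + \left(-9 + \sqrt{-2170}\right) \frac{1}{1563} = \frac{8836}{39905} + \left(-9 + i \sqrt{2170}\right) \frac{1}{1563} = \frac{8836}{39905} - \left(\frac{3}{521} - \frac{i \sqrt{2170}}{1563}\right) = \frac{4483841}{20790505} + \frac{i \sqrt{2170}}{1563}$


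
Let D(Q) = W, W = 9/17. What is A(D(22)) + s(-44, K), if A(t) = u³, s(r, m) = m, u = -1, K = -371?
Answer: -372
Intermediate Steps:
W = 9/17 (W = 9*(1/17) = 9/17 ≈ 0.52941)
D(Q) = 9/17
A(t) = -1 (A(t) = (-1)³ = -1)
A(D(22)) + s(-44, K) = -1 - 371 = -372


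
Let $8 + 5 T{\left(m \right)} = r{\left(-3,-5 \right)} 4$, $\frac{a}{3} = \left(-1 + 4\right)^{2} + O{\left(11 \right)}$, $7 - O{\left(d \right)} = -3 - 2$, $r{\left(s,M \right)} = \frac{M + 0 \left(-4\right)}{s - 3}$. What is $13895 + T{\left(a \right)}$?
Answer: $\frac{208411}{15} \approx 13894.0$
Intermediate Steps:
$r{\left(s,M \right)} = \frac{M}{-3 + s}$ ($r{\left(s,M \right)} = \frac{M + 0}{-3 + s} = \frac{M}{-3 + s}$)
$O{\left(d \right)} = 12$ ($O{\left(d \right)} = 7 - \left(-3 - 2\right) = 7 - -5 = 7 + 5 = 12$)
$a = 63$ ($a = 3 \left(\left(-1 + 4\right)^{2} + 12\right) = 3 \left(3^{2} + 12\right) = 3 \left(9 + 12\right) = 3 \cdot 21 = 63$)
$T{\left(m \right)} = - \frac{14}{15}$ ($T{\left(m \right)} = - \frac{8}{5} + \frac{- \frac{5}{-3 - 3} \cdot 4}{5} = - \frac{8}{5} + \frac{- \frac{5}{-6} \cdot 4}{5} = - \frac{8}{5} + \frac{\left(-5\right) \left(- \frac{1}{6}\right) 4}{5} = - \frac{8}{5} + \frac{\frac{5}{6} \cdot 4}{5} = - \frac{8}{5} + \frac{1}{5} \cdot \frac{10}{3} = - \frac{8}{5} + \frac{2}{3} = - \frac{14}{15}$)
$13895 + T{\left(a \right)} = 13895 - \frac{14}{15} = \frac{208411}{15}$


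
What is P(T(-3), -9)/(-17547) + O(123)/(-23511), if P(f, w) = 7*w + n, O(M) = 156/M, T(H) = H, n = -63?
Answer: 40181794/5638149399 ≈ 0.0071268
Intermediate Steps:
P(f, w) = -63 + 7*w (P(f, w) = 7*w - 63 = -63 + 7*w)
P(T(-3), -9)/(-17547) + O(123)/(-23511) = (-63 + 7*(-9))/(-17547) + (156/123)/(-23511) = (-63 - 63)*(-1/17547) + (156*(1/123))*(-1/23511) = -126*(-1/17547) + (52/41)*(-1/23511) = 42/5849 - 52/963951 = 40181794/5638149399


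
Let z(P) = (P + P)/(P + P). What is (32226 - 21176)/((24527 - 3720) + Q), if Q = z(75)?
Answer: 325/612 ≈ 0.53105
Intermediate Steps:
z(P) = 1 (z(P) = (2*P)/((2*P)) = (2*P)*(1/(2*P)) = 1)
Q = 1
(32226 - 21176)/((24527 - 3720) + Q) = (32226 - 21176)/((24527 - 3720) + 1) = 11050/(20807 + 1) = 11050/20808 = 11050*(1/20808) = 325/612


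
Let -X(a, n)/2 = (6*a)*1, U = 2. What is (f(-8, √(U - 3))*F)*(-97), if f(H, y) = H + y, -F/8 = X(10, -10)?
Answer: 744960 - 93120*I ≈ 7.4496e+5 - 93120.0*I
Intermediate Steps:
X(a, n) = -12*a (X(a, n) = -2*6*a = -12*a)
F = 960 (F = -(-96)*10 = -8*(-120) = 960)
(f(-8, √(U - 3))*F)*(-97) = ((-8 + √(2 - 3))*960)*(-97) = ((-8 + √(-1))*960)*(-97) = ((-8 + I)*960)*(-97) = (-7680 + 960*I)*(-97) = 744960 - 93120*I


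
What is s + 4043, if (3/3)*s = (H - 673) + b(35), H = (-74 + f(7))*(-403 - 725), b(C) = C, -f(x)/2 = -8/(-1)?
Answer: 104925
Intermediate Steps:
f(x) = -16 (f(x) = -(-16)/(-1) = -(-16)*(-1) = -2*8 = -16)
H = 101520 (H = (-74 - 16)*(-403 - 725) = -90*(-1128) = 101520)
s = 100882 (s = (101520 - 673) + 35 = 100847 + 35 = 100882)
s + 4043 = 100882 + 4043 = 104925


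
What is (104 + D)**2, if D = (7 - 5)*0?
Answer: 10816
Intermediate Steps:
D = 0 (D = 2*0 = 0)
(104 + D)**2 = (104 + 0)**2 = 104**2 = 10816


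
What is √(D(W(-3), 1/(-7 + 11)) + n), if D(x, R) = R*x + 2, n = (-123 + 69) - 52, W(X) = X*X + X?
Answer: I*√410/2 ≈ 10.124*I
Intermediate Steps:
W(X) = X + X² (W(X) = X² + X = X + X²)
n = -106 (n = -54 - 52 = -106)
D(x, R) = 2 + R*x
√(D(W(-3), 1/(-7 + 11)) + n) = √((2 + (-3*(1 - 3))/(-7 + 11)) - 106) = √((2 + (-3*(-2))/4) - 106) = √((2 + (¼)*6) - 106) = √((2 + 3/2) - 106) = √(7/2 - 106) = √(-205/2) = I*√410/2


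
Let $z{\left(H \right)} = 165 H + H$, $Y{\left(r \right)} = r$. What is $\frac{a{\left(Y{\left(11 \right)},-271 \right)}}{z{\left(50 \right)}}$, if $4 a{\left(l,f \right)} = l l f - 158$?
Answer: $- \frac{32949}{33200} \approx -0.99244$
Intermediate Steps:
$a{\left(l,f \right)} = - \frac{79}{2} + \frac{f l^{2}}{4}$ ($a{\left(l,f \right)} = \frac{l l f - 158}{4} = \frac{l^{2} f - 158}{4} = \frac{f l^{2} - 158}{4} = \frac{-158 + f l^{2}}{4} = - \frac{79}{2} + \frac{f l^{2}}{4}$)
$z{\left(H \right)} = 166 H$
$\frac{a{\left(Y{\left(11 \right)},-271 \right)}}{z{\left(50 \right)}} = \frac{- \frac{79}{2} + \frac{1}{4} \left(-271\right) 11^{2}}{166 \cdot 50} = \frac{- \frac{79}{2} + \frac{1}{4} \left(-271\right) 121}{8300} = \left(- \frac{79}{2} - \frac{32791}{4}\right) \frac{1}{8300} = \left(- \frac{32949}{4}\right) \frac{1}{8300} = - \frac{32949}{33200}$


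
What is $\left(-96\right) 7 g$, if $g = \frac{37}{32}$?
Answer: $-777$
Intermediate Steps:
$g = \frac{37}{32}$ ($g = 37 \cdot \frac{1}{32} = \frac{37}{32} \approx 1.1563$)
$\left(-96\right) 7 g = \left(-96\right) 7 \cdot \frac{37}{32} = \left(-672\right) \frac{37}{32} = -777$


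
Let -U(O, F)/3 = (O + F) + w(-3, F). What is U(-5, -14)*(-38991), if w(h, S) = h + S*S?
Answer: 20353302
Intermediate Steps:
w(h, S) = h + S²
U(O, F) = 9 - 3*F - 3*O - 3*F² (U(O, F) = -3*((O + F) + (-3 + F²)) = -3*((F + O) + (-3 + F²)) = -3*(-3 + F + O + F²) = 9 - 3*F - 3*O - 3*F²)
U(-5, -14)*(-38991) = (9 - 3*(-14) - 3*(-5) - 3*(-14)²)*(-38991) = (9 + 42 + 15 - 3*196)*(-38991) = (9 + 42 + 15 - 588)*(-38991) = -522*(-38991) = 20353302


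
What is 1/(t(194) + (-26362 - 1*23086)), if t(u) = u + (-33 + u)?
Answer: -1/49093 ≈ -2.0370e-5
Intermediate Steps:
t(u) = -33 + 2*u
1/(t(194) + (-26362 - 1*23086)) = 1/((-33 + 2*194) + (-26362 - 1*23086)) = 1/((-33 + 388) + (-26362 - 23086)) = 1/(355 - 49448) = 1/(-49093) = -1/49093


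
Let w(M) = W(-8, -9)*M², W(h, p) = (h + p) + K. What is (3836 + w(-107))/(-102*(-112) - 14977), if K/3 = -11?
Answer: 568614/3553 ≈ 160.04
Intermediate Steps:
K = -33 (K = 3*(-11) = -33)
W(h, p) = -33 + h + p (W(h, p) = (h + p) - 33 = -33 + h + p)
w(M) = -50*M² (w(M) = (-33 - 8 - 9)*M² = -50*M²)
(3836 + w(-107))/(-102*(-112) - 14977) = (3836 - 50*(-107)²)/(-102*(-112) - 14977) = (3836 - 50*11449)/(11424 - 14977) = (3836 - 572450)/(-3553) = -568614*(-1/3553) = 568614/3553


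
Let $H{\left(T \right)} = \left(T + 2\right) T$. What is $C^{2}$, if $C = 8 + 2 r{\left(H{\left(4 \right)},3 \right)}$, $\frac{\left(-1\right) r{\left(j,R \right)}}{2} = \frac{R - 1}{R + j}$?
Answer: $\frac{43264}{729} \approx 59.347$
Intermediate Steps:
$H{\left(T \right)} = T \left(2 + T\right)$ ($H{\left(T \right)} = \left(2 + T\right) T = T \left(2 + T\right)$)
$r{\left(j,R \right)} = - \frac{2 \left(-1 + R\right)}{R + j}$ ($r{\left(j,R \right)} = - 2 \frac{R - 1}{R + j} = - 2 \frac{-1 + R}{R + j} = - \frac{2 \left(-1 + R\right)}{R + j}$)
$C = \frac{208}{27}$ ($C = 8 + 2 \frac{2 \left(1 - 3\right)}{3 + 4 \left(2 + 4\right)} = 8 + 2 \frac{2 \left(1 - 3\right)}{3 + 4 \cdot 6} = 8 + 2 \cdot 2 \frac{1}{3 + 24} \left(-2\right) = 8 + 2 \cdot 2 \cdot \frac{1}{27} \left(-2\right) = 8 + 2 \left(- \frac{4}{27}\right) = 8 - \frac{8}{27} = \frac{208}{27} \approx 7.7037$)
$C^{2} = \left(\frac{208}{27}\right)^{2} = \frac{43264}{729}$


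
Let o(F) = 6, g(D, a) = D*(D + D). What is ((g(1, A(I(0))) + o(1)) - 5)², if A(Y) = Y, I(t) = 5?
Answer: 9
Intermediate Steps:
g(D, a) = 2*D² (g(D, a) = D*(2*D) = 2*D²)
((g(1, A(I(0))) + o(1)) - 5)² = ((2*1² + 6) - 5)² = ((2*1 + 6) - 5)² = ((2 + 6) - 5)² = (8 - 5)² = 3² = 9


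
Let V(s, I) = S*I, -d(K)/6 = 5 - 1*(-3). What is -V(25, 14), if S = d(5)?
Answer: 672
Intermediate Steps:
d(K) = -48 (d(K) = -6*(5 - 1*(-3)) = -6*(5 + 3) = -6*8 = -48)
S = -48
V(s, I) = -48*I
-V(25, 14) = -(-48)*14 = -1*(-672) = 672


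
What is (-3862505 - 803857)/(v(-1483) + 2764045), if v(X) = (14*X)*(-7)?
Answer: -1555454/969793 ≈ -1.6039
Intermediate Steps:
v(X) = -98*X
(-3862505 - 803857)/(v(-1483) + 2764045) = (-3862505 - 803857)/(-98*(-1483) + 2764045) = -4666362/(145334 + 2764045) = -4666362/2909379 = -4666362*1/2909379 = -1555454/969793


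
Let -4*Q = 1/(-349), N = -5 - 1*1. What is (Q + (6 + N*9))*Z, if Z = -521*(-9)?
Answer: -314195823/1396 ≈ -2.2507e+5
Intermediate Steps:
Z = 4689
N = -6 (N = -5 - 1 = -6)
Q = 1/1396 (Q = -¼/(-349) = -¼*(-1/349) = 1/1396 ≈ 0.00071633)
(Q + (6 + N*9))*Z = (1/1396 + (6 - 6*9))*4689 = (1/1396 + (6 - 54))*4689 = (1/1396 - 48)*4689 = -67007/1396*4689 = -314195823/1396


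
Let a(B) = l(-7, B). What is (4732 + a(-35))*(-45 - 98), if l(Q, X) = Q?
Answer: -675675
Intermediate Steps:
a(B) = -7
(4732 + a(-35))*(-45 - 98) = (4732 - 7)*(-45 - 98) = 4725*(-143) = -675675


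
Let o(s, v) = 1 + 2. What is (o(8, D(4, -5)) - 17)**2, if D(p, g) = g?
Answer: 196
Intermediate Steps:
o(s, v) = 3
(o(8, D(4, -5)) - 17)**2 = (3 - 17)**2 = (-14)**2 = 196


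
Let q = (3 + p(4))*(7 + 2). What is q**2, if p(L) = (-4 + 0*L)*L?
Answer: 13689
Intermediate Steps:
p(L) = -4*L (p(L) = (-4 + 0)*L = -4*L)
q = -117 (q = (3 - 4*4)*(7 + 2) = (3 - 16)*9 = -13*9 = -117)
q**2 = (-117)**2 = 13689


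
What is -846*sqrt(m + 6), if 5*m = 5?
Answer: -846*sqrt(7) ≈ -2238.3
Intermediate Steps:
m = 1 (m = (1/5)*5 = 1)
-846*sqrt(m + 6) = -846*sqrt(1 + 6) = -846*sqrt(7)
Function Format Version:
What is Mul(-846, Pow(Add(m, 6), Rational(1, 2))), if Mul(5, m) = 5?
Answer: Mul(-846, Pow(7, Rational(1, 2))) ≈ -2238.3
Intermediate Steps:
m = 1 (m = Mul(Rational(1, 5), 5) = 1)
Mul(-846, Pow(Add(m, 6), Rational(1, 2))) = Mul(-846, Pow(Add(1, 6), Rational(1, 2))) = Mul(-846, Pow(7, Rational(1, 2)))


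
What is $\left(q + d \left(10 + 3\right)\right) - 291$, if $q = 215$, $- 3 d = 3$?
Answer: $-89$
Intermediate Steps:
$d = -1$ ($d = \left(- \frac{1}{3}\right) 3 = -1$)
$\left(q + d \left(10 + 3\right)\right) - 291 = \left(215 - \left(10 + 3\right)\right) - 291 = \left(215 - 13\right) - 291 = 202 - 291 = -89$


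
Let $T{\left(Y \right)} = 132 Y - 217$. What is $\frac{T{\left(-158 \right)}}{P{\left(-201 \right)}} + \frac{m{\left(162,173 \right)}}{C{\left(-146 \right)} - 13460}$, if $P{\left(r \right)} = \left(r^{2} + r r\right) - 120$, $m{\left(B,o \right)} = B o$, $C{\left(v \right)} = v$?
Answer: $- \frac{1273956485}{548879646} \approx -2.321$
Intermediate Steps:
$T{\left(Y \right)} = -217 + 132 Y$
$P{\left(r \right)} = -120 + 2 r^{2}$ ($P{\left(r \right)} = \left(r^{2} + r^{2}\right) - 120 = 2 r^{2} - 120 = -120 + 2 r^{2}$)
$\frac{T{\left(-158 \right)}}{P{\left(-201 \right)}} + \frac{m{\left(162,173 \right)}}{C{\left(-146 \right)} - 13460} = \frac{-217 + 132 \left(-158\right)}{-120 + 2 \left(-201\right)^{2}} + \frac{162 \cdot 173}{-146 - 13460} = \frac{-217 - 20856}{-120 + 2 \cdot 40401} + \frac{28026}{-146 - 13460} = - \frac{21073}{-120 + 80802} + \frac{28026}{-13606} = - \frac{21073}{80682} + 28026 \left(- \frac{1}{13606}\right) = \left(-21073\right) \frac{1}{80682} - \frac{14013}{6803} = - \frac{21073}{80682} - \frac{14013}{6803} = - \frac{1273956485}{548879646}$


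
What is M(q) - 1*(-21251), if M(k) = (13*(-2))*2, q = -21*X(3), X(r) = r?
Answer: 21199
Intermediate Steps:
q = -63 (q = -21*3 = -63)
M(k) = -52 (M(k) = -26*2 = -52)
M(q) - 1*(-21251) = -52 - 1*(-21251) = -52 + 21251 = 21199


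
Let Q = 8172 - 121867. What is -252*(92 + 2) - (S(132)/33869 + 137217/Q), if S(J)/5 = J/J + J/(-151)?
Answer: -13772949481620542/581461129205 ≈ -23687.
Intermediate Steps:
Q = -113695
S(J) = 5 - 5*J/151 (S(J) = 5*(J/J + J/(-151)) = 5*(1 + J*(-1/151)) = 5*(1 - J/151) = 5 - 5*J/151)
-252*(92 + 2) - (S(132)/33869 + 137217/Q) = -252*(92 + 2) - ((5 - 5/151*132)/33869 + 137217/(-113695)) = -252*94 - ((5 - 660/151)*(1/33869) + 137217*(-1/113695)) = -23688 - ((95/151)*(1/33869) - 137217/113695) = -23688 - (95/5114219 - 137217/113695) = -23688 - 1*(-701746987498/581461129205) = -23688 + 701746987498/581461129205 = -13772949481620542/581461129205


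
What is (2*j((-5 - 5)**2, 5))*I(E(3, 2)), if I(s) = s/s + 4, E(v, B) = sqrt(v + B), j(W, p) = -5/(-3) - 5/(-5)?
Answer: 80/3 ≈ 26.667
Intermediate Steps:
j(W, p) = 8/3 (j(W, p) = -5*(-1/3) - 5*(-1/5) = 5/3 + 1 = 8/3)
E(v, B) = sqrt(B + v)
I(s) = 5 (I(s) = 1 + 4 = 5)
(2*j((-5 - 5)**2, 5))*I(E(3, 2)) = (2*(8/3))*5 = (16/3)*5 = 80/3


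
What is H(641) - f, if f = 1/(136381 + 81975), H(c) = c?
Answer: 139966195/218356 ≈ 641.00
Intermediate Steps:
f = 1/218356 ≈ 4.5797e-6
H(641) - f = 641 - 1*1/218356 = 641 - 1/218356 = 139966195/218356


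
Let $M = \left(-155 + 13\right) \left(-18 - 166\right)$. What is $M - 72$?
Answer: $26056$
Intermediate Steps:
$M = 26128$ ($M = \left(-142\right) \left(-184\right) = 26128$)
$M - 72 = 26128 - 72 = 26056$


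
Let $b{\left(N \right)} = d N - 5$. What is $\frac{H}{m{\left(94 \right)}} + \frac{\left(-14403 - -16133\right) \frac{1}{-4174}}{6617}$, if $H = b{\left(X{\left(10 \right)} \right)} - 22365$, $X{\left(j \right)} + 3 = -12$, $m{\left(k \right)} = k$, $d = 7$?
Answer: $- \frac{310372616835}{1298109826} \approx -239.1$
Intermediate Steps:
$X{\left(j \right)} = -15$ ($X{\left(j \right)} = -3 - 12 = -15$)
$b{\left(N \right)} = -5 + 7 N$ ($b{\left(N \right)} = 7 N - 5 = -5 + 7 N$)
$H = -22475$ ($H = \left(-5 + 7 \left(-15\right)\right) - 22365 = \left(-5 - 105\right) - 22365 = -110 - 22365 = -22475$)
$\frac{H}{m{\left(94 \right)}} + \frac{\left(-14403 - -16133\right) \frac{1}{-4174}}{6617} = - \frac{22475}{94} + \frac{\left(-14403 - -16133\right) \frac{1}{-4174}}{6617} = \left(-22475\right) \frac{1}{94} + \left(-14403 + 16133\right) \left(- \frac{1}{4174}\right) \frac{1}{6617} = - \frac{22475}{94} + 1730 \left(- \frac{1}{4174}\right) \frac{1}{6617} = - \frac{22475}{94} - \frac{865}{13809679} = - \frac{310372616835}{1298109826}$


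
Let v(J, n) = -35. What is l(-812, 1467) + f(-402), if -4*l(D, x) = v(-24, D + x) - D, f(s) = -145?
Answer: -1357/4 ≈ -339.25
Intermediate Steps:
l(D, x) = 35/4 + D/4 (l(D, x) = -(-35 - D)/4 = 35/4 + D/4)
l(-812, 1467) + f(-402) = (35/4 + (¼)*(-812)) - 145 = (35/4 - 203) - 145 = -777/4 - 145 = -1357/4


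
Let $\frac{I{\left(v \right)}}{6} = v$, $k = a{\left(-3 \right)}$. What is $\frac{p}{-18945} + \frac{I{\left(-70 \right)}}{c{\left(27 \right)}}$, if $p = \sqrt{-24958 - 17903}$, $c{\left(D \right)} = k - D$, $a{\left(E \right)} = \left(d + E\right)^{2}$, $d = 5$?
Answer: $\frac{420}{23} - \frac{i \sqrt{42861}}{18945} \approx 18.261 - 0.010928 i$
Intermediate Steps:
$a{\left(E \right)} = \left(5 + E\right)^{2}$
$k = 4$ ($k = \left(5 - 3\right)^{2} = 2^{2} = 4$)
$I{\left(v \right)} = 6 v$
$c{\left(D \right)} = 4 - D$
$p = i \sqrt{42861}$ ($p = \sqrt{-42861} = i \sqrt{42861} \approx 207.03 i$)
$\frac{p}{-18945} + \frac{I{\left(-70 \right)}}{c{\left(27 \right)}} = \frac{i \sqrt{42861}}{-18945} + \frac{6 \left(-70\right)}{4 - 27} = i \sqrt{42861} \left(- \frac{1}{18945}\right) - \frac{420}{4 - 27} = - \frac{i \sqrt{42861}}{18945} - \frac{420}{-23} = - \frac{i \sqrt{42861}}{18945} - - \frac{420}{23} = - \frac{i \sqrt{42861}}{18945} + \frac{420}{23} = \frac{420}{23} - \frac{i \sqrt{42861}}{18945}$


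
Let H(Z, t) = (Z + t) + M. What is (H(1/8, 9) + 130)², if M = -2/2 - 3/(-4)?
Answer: 1234321/64 ≈ 19286.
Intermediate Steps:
M = -¼ (M = -2*½ - 3*(-¼) = -1 + ¾ = -¼ ≈ -0.25000)
H(Z, t) = -¼ + Z + t (H(Z, t) = (Z + t) - ¼ = -¼ + Z + t)
(H(1/8, 9) + 130)² = ((-¼ + 1/8 + 9) + 130)² = ((-¼ + ⅛ + 9) + 130)² = (71/8 + 130)² = (1111/8)² = 1234321/64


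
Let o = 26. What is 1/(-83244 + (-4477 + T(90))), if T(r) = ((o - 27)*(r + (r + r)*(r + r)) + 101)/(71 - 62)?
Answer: -9/821878 ≈ -1.0951e-5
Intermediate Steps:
T(r) = 101/9 - 4*r²/9 - r/9 (T(r) = ((26 - 27)*(r + (r + r)*(r + r)) + 101)/(71 - 62) = (-(r + (2*r)*(2*r)) + 101)/9 = (-(r + 4*r²) + 101)*(⅑) = ((-r - 4*r²) + 101)*(⅑) = (101 - r - 4*r²)*(⅑) = 101/9 - 4*r²/9 - r/9)
1/(-83244 + (-4477 + T(90))) = 1/(-83244 + (-4477 + (101/9 - 4/9*90² - ⅑*90))) = 1/(-83244 + (-4477 + (101/9 - 4/9*8100 - 10))) = 1/(-83244 + (-4477 + (101/9 - 3600 - 10))) = 1/(-83244 + (-4477 - 32389/9)) = 1/(-83244 - 72682/9) = 1/(-821878/9) = -9/821878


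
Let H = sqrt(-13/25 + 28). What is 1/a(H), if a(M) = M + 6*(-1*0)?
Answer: 5*sqrt(687)/687 ≈ 0.19076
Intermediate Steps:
H = sqrt(687)/5 (H = sqrt(-13*1/25 + 28) = sqrt(-13/25 + 28) = sqrt(687/25) = sqrt(687)/5 ≈ 5.2421)
a(M) = M (a(M) = M + 6*0 = M + 0 = M)
1/a(H) = 1/(sqrt(687)/5) = 5*sqrt(687)/687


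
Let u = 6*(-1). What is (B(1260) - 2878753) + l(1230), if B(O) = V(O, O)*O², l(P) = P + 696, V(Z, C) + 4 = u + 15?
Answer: 5061173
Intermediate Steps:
u = -6
V(Z, C) = 5 (V(Z, C) = -4 + (-6 + 15) = -4 + 9 = 5)
l(P) = 696 + P
B(O) = 5*O²
(B(1260) - 2878753) + l(1230) = (5*1260² - 2878753) + (696 + 1230) = (5*1587600 - 2878753) + 1926 = (7938000 - 2878753) + 1926 = 5059247 + 1926 = 5061173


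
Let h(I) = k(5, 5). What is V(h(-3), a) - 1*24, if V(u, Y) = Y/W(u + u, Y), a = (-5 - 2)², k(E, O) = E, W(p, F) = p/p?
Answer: 25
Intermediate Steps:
W(p, F) = 1
a = 49 (a = (-7)² = 49)
h(I) = 5
V(u, Y) = Y (V(u, Y) = Y/1 = Y*1 = Y)
V(h(-3), a) - 1*24 = 49 - 1*24 = 49 - 24 = 25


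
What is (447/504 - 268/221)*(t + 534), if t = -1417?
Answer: 10679885/37128 ≈ 287.65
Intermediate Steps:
(447/504 - 268/221)*(t + 534) = (447/504 - 268/221)*(-1417 + 534) = (447*(1/504) - 268*1/221)*(-883) = (149/168 - 268/221)*(-883) = -12095/37128*(-883) = 10679885/37128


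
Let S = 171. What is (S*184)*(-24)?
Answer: -755136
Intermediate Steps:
(S*184)*(-24) = (171*184)*(-24) = 31464*(-24) = -755136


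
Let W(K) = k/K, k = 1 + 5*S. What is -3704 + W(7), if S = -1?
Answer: -25932/7 ≈ -3704.6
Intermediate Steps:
k = -4 (k = 1 + 5*(-1) = 1 - 5 = -4)
W(K) = -4/K
-3704 + W(7) = -3704 - 4/7 = -25932/7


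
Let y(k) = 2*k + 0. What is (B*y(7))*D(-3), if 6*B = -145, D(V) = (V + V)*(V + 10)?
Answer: 14210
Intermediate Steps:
D(V) = 2*V*(10 + V) (D(V) = (2*V)*(10 + V) = 2*V*(10 + V))
B = -145/6 (B = (⅙)*(-145) = -145/6 ≈ -24.167)
y(k) = 2*k
(B*y(7))*D(-3) = (-145*7/3)*(2*(-3)*(10 - 3)) = (-145/6*14)*(2*(-3)*7) = -1015/3*(-42) = 14210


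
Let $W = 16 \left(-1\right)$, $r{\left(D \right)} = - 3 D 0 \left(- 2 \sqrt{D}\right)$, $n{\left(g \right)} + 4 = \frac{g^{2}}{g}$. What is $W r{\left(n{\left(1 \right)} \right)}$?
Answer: $0$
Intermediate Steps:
$n{\left(g \right)} = -4 + g$ ($n{\left(g \right)} = -4 + \frac{g^{2}}{g} = -4 + g$)
$r{\left(D \right)} = 0$ ($r{\left(D \right)} = 0 \left(- 2 \sqrt{D}\right) = 0$)
$W = -16$
$W r{\left(n{\left(1 \right)} \right)} = \left(-16\right) 0 = 0$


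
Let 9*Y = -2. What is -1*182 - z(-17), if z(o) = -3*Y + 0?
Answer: -548/3 ≈ -182.67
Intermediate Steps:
Y = -2/9 (Y = (⅑)*(-2) = -2/9 ≈ -0.22222)
z(o) = ⅔ (z(o) = -3*(-2/9) + 0 = ⅔ + 0 = ⅔)
-1*182 - z(-17) = -1*182 - 1*⅔ = -182 - ⅔ = -548/3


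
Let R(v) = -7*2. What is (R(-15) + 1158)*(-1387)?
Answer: -1586728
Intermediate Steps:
R(v) = -14
(R(-15) + 1158)*(-1387) = (-14 + 1158)*(-1387) = 1144*(-1387) = -1586728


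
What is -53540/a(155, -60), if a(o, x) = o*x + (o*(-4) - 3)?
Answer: 53540/9923 ≈ 5.3955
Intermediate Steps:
a(o, x) = -3 - 4*o + o*x (a(o, x) = o*x + (-4*o - 3) = o*x + (-3 - 4*o) = -3 - 4*o + o*x)
-53540/a(155, -60) = -53540/(-3 - 4*155 + 155*(-60)) = -53540/(-3 - 620 - 9300) = -53540/(-9923) = -53540*(-1/9923) = 53540/9923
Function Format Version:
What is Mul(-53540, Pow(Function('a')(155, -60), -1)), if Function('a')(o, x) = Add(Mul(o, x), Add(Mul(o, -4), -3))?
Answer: Rational(53540, 9923) ≈ 5.3955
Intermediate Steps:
Function('a')(o, x) = Add(-3, Mul(-4, o), Mul(o, x)) (Function('a')(o, x) = Add(Mul(o, x), Add(Mul(-4, o), -3)) = Add(Mul(o, x), Add(-3, Mul(-4, o))) = Add(-3, Mul(-4, o), Mul(o, x)))
Mul(-53540, Pow(Function('a')(155, -60), -1)) = Mul(-53540, Pow(Add(-3, Mul(-4, 155), Mul(155, -60)), -1)) = Mul(-53540, Pow(Add(-3, -620, -9300), -1)) = Mul(-53540, Pow(-9923, -1)) = Mul(-53540, Rational(-1, 9923)) = Rational(53540, 9923)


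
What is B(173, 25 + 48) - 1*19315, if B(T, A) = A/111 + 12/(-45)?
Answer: -10719608/555 ≈ -19315.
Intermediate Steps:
B(T, A) = -4/15 + A/111 (B(T, A) = A*(1/111) + 12*(-1/45) = A/111 - 4/15 = -4/15 + A/111)
B(173, 25 + 48) - 1*19315 = (-4/15 + (25 + 48)/111) - 1*19315 = (-4/15 + (1/111)*73) - 19315 = (-4/15 + 73/111) - 19315 = 217/555 - 19315 = -10719608/555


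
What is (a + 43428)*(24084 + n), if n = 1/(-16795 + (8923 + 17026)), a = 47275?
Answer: 19996831180711/9154 ≈ 2.1845e+9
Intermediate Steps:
n = 1/9154 (n = 1/(-16795 + 25949) = 1/9154 ≈ 0.00010924)
(a + 43428)*(24084 + n) = (47275 + 43428)*(24084 + 1/9154) = 90703*(220464937/9154) = 19996831180711/9154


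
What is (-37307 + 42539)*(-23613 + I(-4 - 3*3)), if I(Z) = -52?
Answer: -123815280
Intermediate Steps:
(-37307 + 42539)*(-23613 + I(-4 - 3*3)) = (-37307 + 42539)*(-23613 - 52) = 5232*(-23665) = -123815280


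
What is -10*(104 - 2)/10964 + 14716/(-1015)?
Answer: -40595381/2782115 ≈ -14.592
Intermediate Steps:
-10*(104 - 2)/10964 + 14716/(-1015) = -10*102*(1/10964) + 14716*(-1/1015) = -1020*1/10964 - 14716/1015 = -255/2741 - 14716/1015 = -40595381/2782115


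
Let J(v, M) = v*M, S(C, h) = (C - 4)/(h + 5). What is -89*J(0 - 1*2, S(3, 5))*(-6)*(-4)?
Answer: -2136/5 ≈ -427.20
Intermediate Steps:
S(C, h) = (-4 + C)/(5 + h)
J(v, M) = M*v
-89*J(0 - 1*2, S(3, 5))*(-6)*(-4) = -89*(((-4 + 3)/(5 + 5))*(0 - 1*2))*(-6)*(-4) = -89*((-1/10)*(0 - 2))*(-6)*(-4) = -89*(((⅒)*(-1))*(-2))*(-6)*(-4) = -89*-⅒*(-2)*(-6)*(-4) = -89*(⅕)*(-6)*(-4) = -(-534)*(-4)/5 = -89*24/5 = -2136/5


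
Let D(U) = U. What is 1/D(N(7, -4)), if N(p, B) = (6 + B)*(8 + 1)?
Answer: 1/18 ≈ 0.055556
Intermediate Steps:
N(p, B) = 54 + 9*B (N(p, B) = (6 + B)*9 = 54 + 9*B)
1/D(N(7, -4)) = 1/(54 + 9*(-4)) = 1/(54 - 36) = 1/18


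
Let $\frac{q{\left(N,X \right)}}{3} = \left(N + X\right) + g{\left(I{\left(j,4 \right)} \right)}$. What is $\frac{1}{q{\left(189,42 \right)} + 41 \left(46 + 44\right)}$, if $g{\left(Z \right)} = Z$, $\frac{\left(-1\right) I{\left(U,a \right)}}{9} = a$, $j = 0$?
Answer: $\frac{1}{4275} \approx 0.00023392$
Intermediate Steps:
$I{\left(U,a \right)} = - 9 a$
$q{\left(N,X \right)} = -108 + 3 N + 3 X$ ($q{\left(N,X \right)} = 3 \left(\left(N + X\right) - 36\right) = 3 \left(-36 + N + X\right) = -108 + 3 N + 3 X$)
$\frac{1}{q{\left(189,42 \right)} + 41 \left(46 + 44\right)} = \frac{1}{\left(-108 + 3 \cdot 189 + 3 \cdot 42\right) + 41 \left(46 + 44\right)} = \frac{1}{\left(-108 + 567 + 126\right) + 41 \cdot 90} = \frac{1}{585 + 3690} = \frac{1}{4275}$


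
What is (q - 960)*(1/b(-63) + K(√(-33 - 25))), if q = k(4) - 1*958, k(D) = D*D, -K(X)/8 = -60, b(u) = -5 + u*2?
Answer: -119595858/131 ≈ -9.1295e+5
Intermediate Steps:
b(u) = -5 + 2*u
K(X) = 480 (K(X) = -8*(-60) = 480)
k(D) = D²
q = -942 (q = 4² - 1*958 = 16 - 958 = -942)
(q - 960)*(1/b(-63) + K(√(-33 - 25))) = (-942 - 960)*(1/(-5 + 2*(-63)) + 480) = -1902*(1/(-5 - 126) + 480) = -1902*(1/(-131) + 480) = -1902*(-1/131 + 480) = -1902*62879/131 = -119595858/131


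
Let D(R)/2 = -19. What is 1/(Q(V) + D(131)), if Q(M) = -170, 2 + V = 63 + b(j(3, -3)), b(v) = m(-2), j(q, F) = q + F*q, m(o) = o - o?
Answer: -1/208 ≈ -0.0048077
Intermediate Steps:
m(o) = 0
D(R) = -38 (D(R) = 2*(-19) = -38)
b(v) = 0
V = 61 (V = -2 + (63 + 0) = -2 + 63 = 61)
1/(Q(V) + D(131)) = 1/(-170 - 38) = 1/(-208) = -1/208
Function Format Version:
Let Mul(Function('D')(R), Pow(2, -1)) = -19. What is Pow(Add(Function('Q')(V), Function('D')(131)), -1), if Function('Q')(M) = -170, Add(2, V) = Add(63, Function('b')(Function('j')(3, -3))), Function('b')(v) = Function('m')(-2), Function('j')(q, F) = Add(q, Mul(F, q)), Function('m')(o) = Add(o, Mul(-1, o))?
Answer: Rational(-1, 208) ≈ -0.0048077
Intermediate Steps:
Function('m')(o) = 0
Function('D')(R) = -38 (Function('D')(R) = Mul(2, -19) = -38)
Function('b')(v) = 0
V = 61 (V = Add(-2, Add(63, 0)) = Add(-2, 63) = 61)
Pow(Add(Function('Q')(V), Function('D')(131)), -1) = Pow(Add(-170, -38), -1) = Pow(-208, -1) = Rational(-1, 208)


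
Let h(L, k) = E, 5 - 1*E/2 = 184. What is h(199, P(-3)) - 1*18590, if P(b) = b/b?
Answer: -18948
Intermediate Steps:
E = -358 (E = 10 - 2*184 = 10 - 368 = -358)
P(b) = 1
h(L, k) = -358
h(199, P(-3)) - 1*18590 = -358 - 1*18590 = -358 - 18590 = -18948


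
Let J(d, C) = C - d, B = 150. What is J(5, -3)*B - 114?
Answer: -1314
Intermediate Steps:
J(5, -3)*B - 114 = (-3 - 1*5)*150 - 114 = (-3 - 5)*150 - 114 = -8*150 - 114 = -1200 - 114 = -1314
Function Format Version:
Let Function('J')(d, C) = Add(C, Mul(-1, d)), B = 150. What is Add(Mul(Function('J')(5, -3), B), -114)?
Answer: -1314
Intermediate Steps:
Add(Mul(Function('J')(5, -3), B), -114) = Add(Mul(Add(-3, Mul(-1, 5)), 150), -114) = Add(Mul(Add(-3, -5), 150), -114) = Add(Mul(-8, 150), -114) = Add(-1200, -114) = -1314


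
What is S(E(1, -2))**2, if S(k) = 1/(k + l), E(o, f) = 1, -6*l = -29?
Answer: 36/1225 ≈ 0.029388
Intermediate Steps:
l = 29/6 (l = -1/6*(-29) = 29/6 ≈ 4.8333)
S(k) = 1/(29/6 + k) (S(k) = 1/(k + 29/6) = 1/(29/6 + k))
S(E(1, -2))**2 = (6/(29 + 6*1))**2 = (6/(29 + 6))**2 = (6/35)**2 = 36/1225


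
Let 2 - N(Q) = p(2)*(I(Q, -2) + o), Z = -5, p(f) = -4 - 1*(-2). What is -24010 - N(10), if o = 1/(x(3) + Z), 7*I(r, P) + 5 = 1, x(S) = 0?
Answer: -840366/35 ≈ -24010.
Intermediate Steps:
I(r, P) = -4/7 (I(r, P) = -5/7 + (1/7)*1 = -5/7 + 1/7 = -4/7)
p(f) = -2 (p(f) = -4 + 2 = -2)
o = -1/5 (o = 1/(0 - 5) = 1/(-5) = -1/5 ≈ -0.20000)
N(Q) = 16/35 (N(Q) = 2 - (-2)*(-4/7 - 1/5) = 2 - (-2)*(-27)/35 = 2 - 1*54/35 = 2 - 54/35 = 16/35)
-24010 - N(10) = -24010 - 1*16/35 = -24010 - 16/35 = -840366/35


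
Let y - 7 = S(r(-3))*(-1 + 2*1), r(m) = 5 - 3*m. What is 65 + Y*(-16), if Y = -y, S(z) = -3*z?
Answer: -495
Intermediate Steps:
y = -35 (y = 7 + (-3*(5 - 3*(-3)))*(-1 + 2*1) = 7 + (-3*(5 + 9))*(-1 + 2) = 7 - 3*14*1 = 7 - 42*1 = 7 - 42 = -35)
Y = 35 (Y = -1*(-35) = 35)
65 + Y*(-16) = 65 + 35*(-16) = 65 - 560 = -495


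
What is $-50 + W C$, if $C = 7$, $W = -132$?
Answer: $-974$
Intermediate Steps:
$-50 + W C = -50 - 924 = -974$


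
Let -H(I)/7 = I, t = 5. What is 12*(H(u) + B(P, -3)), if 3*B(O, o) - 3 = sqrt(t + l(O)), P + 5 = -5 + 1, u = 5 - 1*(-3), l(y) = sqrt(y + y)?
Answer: -660 + 4*sqrt(5 + 3*I*sqrt(2)) ≈ -650.38 + 3.5298*I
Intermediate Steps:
l(y) = sqrt(2)*sqrt(y) (l(y) = sqrt(2*y) = sqrt(2)*sqrt(y))
u = 8 (u = 5 + 3 = 8)
H(I) = -7*I
P = -9 (P = -5 + (-5 + 1) = -5 - 4 = -9)
B(O, o) = 1 + sqrt(5 + sqrt(2)*sqrt(O))/3
12*(H(u) + B(P, -3)) = 12*(-7*8 + (1 + sqrt(5 + sqrt(2)*sqrt(-9))/3)) = 12*(-56 + (1 + sqrt(5 + sqrt(2)*(3*I))/3)) = 12*(-56 + (1 + sqrt(5 + 3*I*sqrt(2))/3)) = 12*(-55 + sqrt(5 + 3*I*sqrt(2))/3) = -660 + 4*sqrt(5 + 3*I*sqrt(2))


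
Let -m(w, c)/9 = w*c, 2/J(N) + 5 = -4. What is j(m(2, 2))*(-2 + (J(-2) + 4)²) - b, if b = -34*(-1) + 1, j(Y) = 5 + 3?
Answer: 5117/81 ≈ 63.173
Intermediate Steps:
J(N) = -2/9 (J(N) = 2/(-5 - 4) = 2/(-9) = 2*(-⅑) = -2/9)
m(w, c) = -9*c*w (m(w, c) = -9*w*c = -9*c*w)
j(Y) = 8
b = 35 (b = 34 + 1 = 35)
j(m(2, 2))*(-2 + (J(-2) + 4)²) - b = 8*(-2 + (-2/9 + 4)²) - 1*35 = 8*(-2 + (34/9)²) - 35 = 8*(-2 + 1156/81) - 35 = 8*(994/81) - 35 = 7952/81 - 35 = 5117/81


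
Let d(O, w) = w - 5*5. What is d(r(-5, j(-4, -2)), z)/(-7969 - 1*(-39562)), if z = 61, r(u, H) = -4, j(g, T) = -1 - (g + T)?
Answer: 12/10531 ≈ 0.0011395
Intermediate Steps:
j(g, T) = -1 - T - g (j(g, T) = -1 - (T + g) = -1 + (-T - g) = -1 - T - g)
d(O, w) = -25 + w (d(O, w) = w - 25 = -25 + w)
d(r(-5, j(-4, -2)), z)/(-7969 - 1*(-39562)) = (-25 + 61)/(-7969 - 1*(-39562)) = 36/(-7969 + 39562) = 36/31593 = 36*(1/31593) = 12/10531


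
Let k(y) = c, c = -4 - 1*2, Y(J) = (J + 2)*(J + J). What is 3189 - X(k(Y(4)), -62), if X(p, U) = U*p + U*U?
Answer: -1027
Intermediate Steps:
Y(J) = 2*J*(2 + J) (Y(J) = (2 + J)*(2*J) = 2*J*(2 + J))
c = -6 (c = -4 - 2 = -6)
k(y) = -6
X(p, U) = U² + U*p (X(p, U) = U*p + U² = U² + U*p)
3189 - X(k(Y(4)), -62) = 3189 - (-62)*(-62 - 6) = 3189 - (-62)*(-68) = 3189 - 1*4216 = 3189 - 4216 = -1027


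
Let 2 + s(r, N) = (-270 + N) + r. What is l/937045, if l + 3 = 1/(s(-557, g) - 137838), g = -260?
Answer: -416782/130180850715 ≈ -3.2016e-6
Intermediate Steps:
s(r, N) = -272 + N + r (s(r, N) = -2 + ((-270 + N) + r) = -2 + (-270 + N + r) = -272 + N + r)
l = -416782/138927 (l = -3 + 1/((-272 - 260 - 557) - 137838) = -3 + 1/(-1089 - 137838) = -3 + 1/(-138927) = -3 - 1/138927 = -416782/138927 ≈ -3.0000)
l/937045 = -416782/138927/937045 = -416782/138927*1/937045 = -416782/130180850715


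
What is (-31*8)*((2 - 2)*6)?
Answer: 0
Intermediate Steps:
(-31*8)*((2 - 2)*6) = -0*6 = -248*0 = 0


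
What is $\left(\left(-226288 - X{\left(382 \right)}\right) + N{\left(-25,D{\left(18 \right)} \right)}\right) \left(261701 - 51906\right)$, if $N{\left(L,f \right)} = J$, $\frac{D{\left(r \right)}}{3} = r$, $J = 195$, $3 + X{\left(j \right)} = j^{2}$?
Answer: $-78046677130$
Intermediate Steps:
$X{\left(j \right)} = -3 + j^{2}$
$D{\left(r \right)} = 3 r$
$N{\left(L,f \right)} = 195$
$\left(\left(-226288 - X{\left(382 \right)}\right) + N{\left(-25,D{\left(18 \right)} \right)}\right) \left(261701 - 51906\right) = \left(\left(-226288 - \left(-3 + 382^{2}\right)\right) + 195\right) \left(261701 - 51906\right) = \left(\left(-226288 - \left(-3 + 145924\right)\right) + 195\right) 209795 = \left(\left(-226288 - 145921\right) + 195\right) 209795 = \left(-372209 + 195\right) 209795 = \left(-372014\right) 209795 = -78046677130$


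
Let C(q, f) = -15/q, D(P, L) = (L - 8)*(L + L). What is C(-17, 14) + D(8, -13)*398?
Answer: 3694251/17 ≈ 2.1731e+5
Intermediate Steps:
D(P, L) = 2*L*(-8 + L) (D(P, L) = (-8 + L)*(2*L) = 2*L*(-8 + L))
C(-17, 14) + D(8, -13)*398 = -15/(-17) + (2*(-13)*(-8 - 13))*398 = -15*(-1/17) + (2*(-13)*(-21))*398 = 15/17 + 546*398 = 15/17 + 217308 = 3694251/17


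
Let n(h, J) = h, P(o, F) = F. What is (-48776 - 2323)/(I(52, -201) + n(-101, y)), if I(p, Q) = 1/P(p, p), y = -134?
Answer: 2657148/5251 ≈ 506.03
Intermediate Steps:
I(p, Q) = 1/p
(-48776 - 2323)/(I(52, -201) + n(-101, y)) = (-48776 - 2323)/(1/52 - 101) = -51099/(1/52 - 101) = -51099/(-5251/52) = -51099*(-52/5251) = 2657148/5251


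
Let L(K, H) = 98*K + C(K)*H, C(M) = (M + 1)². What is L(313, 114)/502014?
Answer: 5635309/251007 ≈ 22.451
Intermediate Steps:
C(M) = (1 + M)²
L(K, H) = 98*K + H*(1 + K)² (L(K, H) = 98*K + (1 + K)²*H = 98*K + H*(1 + K)²)
L(313, 114)/502014 = (98*313 + 114*(1 + 313)²)/502014 = (30674 + 114*314²)*(1/502014) = (30674 + 114*98596)*(1/502014) = (30674 + 11239944)*(1/502014) = 11270618*(1/502014) = 5635309/251007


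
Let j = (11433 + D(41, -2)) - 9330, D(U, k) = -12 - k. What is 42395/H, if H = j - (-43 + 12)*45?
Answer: 42395/3488 ≈ 12.155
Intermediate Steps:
j = 2093 (j = (11433 + (-12 - 1*(-2))) - 9330 = (11433 + (-12 + 2)) - 9330 = (11433 - 10) - 9330 = 11423 - 9330 = 2093)
H = 3488 (H = 2093 - (-43 + 12)*45 = 2093 - (-31)*45 = 2093 - 1*(-1395) = 2093 + 1395 = 3488)
42395/H = 42395/3488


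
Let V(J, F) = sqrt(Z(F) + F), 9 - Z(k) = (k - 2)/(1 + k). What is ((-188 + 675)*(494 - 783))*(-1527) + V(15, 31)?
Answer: 214914561 + 3*sqrt(278)/8 ≈ 2.1491e+8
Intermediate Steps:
Z(k) = 9 - (-2 + k)/(1 + k) (Z(k) = 9 - (k - 2)/(1 + k) = 9 - (-2 + k)/(1 + k))
V(J, F) = sqrt(F + (11 + 8*F)/(1 + F)) (V(J, F) = sqrt((11 + 8*F)/(1 + F) + F) = sqrt(F + (11 + 8*F)/(1 + F)))
((-188 + 675)*(494 - 783))*(-1527) + V(15, 31) = ((-188 + 675)*(494 - 783))*(-1527) + sqrt((11 + 31**2 + 9*31)/(1 + 31)) = (487*(-289))*(-1527) + sqrt((11 + 961 + 279)/32) = -140743*(-1527) + sqrt((1/32)*1251) = 214914561 + sqrt(1251/32) = 214914561 + 3*sqrt(278)/8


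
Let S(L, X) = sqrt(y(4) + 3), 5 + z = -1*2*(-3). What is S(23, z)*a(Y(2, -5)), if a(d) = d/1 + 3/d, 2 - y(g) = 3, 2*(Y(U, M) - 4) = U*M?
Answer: -4*sqrt(2) ≈ -5.6569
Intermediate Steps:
Y(U, M) = 4 + M*U/2 (Y(U, M) = 4 + (U*M)/2 = 4 + (M*U)/2 = 4 + M*U/2)
y(g) = -1 (y(g) = 2 - 1*3 = 2 - 3 = -1)
z = 1 (z = -5 - 1*2*(-3) = -5 - 2*(-3) = -5 + 6 = 1)
a(d) = d + 3/d (a(d) = d*1 + 3/d = d + 3/d)
S(L, X) = sqrt(2) (S(L, X) = sqrt(-1 + 3) = sqrt(2))
S(23, z)*a(Y(2, -5)) = sqrt(2)*((4 + (1/2)*(-5)*2) + 3/(4 + (1/2)*(-5)*2)) = sqrt(2)*((4 - 5) + 3/(4 - 5)) = sqrt(2)*(-1 + 3/(-1)) = sqrt(2)*(-1 + 3*(-1)) = sqrt(2)*(-1 - 3) = sqrt(2)*(-4) = -4*sqrt(2)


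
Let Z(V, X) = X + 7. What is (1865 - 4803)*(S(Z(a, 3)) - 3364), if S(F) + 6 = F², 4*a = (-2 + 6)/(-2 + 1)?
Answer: 9607260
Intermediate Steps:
a = -1 (a = ((-2 + 6)/(-2 + 1))/4 = (4/(-1))/4 = (4*(-1))/4 = (¼)*(-4) = -1)
Z(V, X) = 7 + X
S(F) = -6 + F²
(1865 - 4803)*(S(Z(a, 3)) - 3364) = (1865 - 4803)*((-6 + (7 + 3)²) - 3364) = -2938*((-6 + 10²) - 3364) = -2938*((-6 + 100) - 3364) = -2938*(94 - 3364) = -2938*(-3270) = 9607260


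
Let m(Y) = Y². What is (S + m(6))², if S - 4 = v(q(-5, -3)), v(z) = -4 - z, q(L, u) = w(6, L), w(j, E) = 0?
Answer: 1296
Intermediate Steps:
q(L, u) = 0
S = 0 (S = 4 + (-4 - 1*0) = 4 + (-4 + 0) = 4 - 4 = 0)
(S + m(6))² = (0 + 6²)² = (0 + 36)² = 36² = 1296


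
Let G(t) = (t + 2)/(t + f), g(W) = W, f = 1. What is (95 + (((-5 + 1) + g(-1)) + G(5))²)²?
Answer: 15594601/1296 ≈ 12033.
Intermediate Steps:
G(t) = (2 + t)/(1 + t) (G(t) = (t + 2)/(t + 1) = (2 + t)/(1 + t))
(95 + (((-5 + 1) + g(-1)) + G(5))²)² = (95 + (((-5 + 1) - 1) + (2 + 5)/(1 + 5))²)² = (95 + ((-4 - 1) + 7/6)²)² = (95 + (-5 + (⅙)*7)²)² = (95 + (-5 + 7/6)²)² = (95 + (-23/6)²)² = (95 + 529/36)² = (3949/36)² = 15594601/1296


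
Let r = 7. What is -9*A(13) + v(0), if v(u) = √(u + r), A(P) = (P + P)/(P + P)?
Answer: -9 + √7 ≈ -6.3542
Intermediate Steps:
A(P) = 1 (A(P) = (2*P)/((2*P)) = (2*P)*(1/(2*P)) = 1)
v(u) = √(7 + u) (v(u) = √(u + 7) = √(7 + u))
-9*A(13) + v(0) = -9*1 + √(7 + 0) = -9 + √7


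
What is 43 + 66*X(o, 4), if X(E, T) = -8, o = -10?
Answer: -485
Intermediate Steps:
43 + 66*X(o, 4) = 43 + 66*(-8) = 43 - 528 = -485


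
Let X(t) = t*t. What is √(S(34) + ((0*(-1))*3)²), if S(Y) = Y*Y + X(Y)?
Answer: 34*√2 ≈ 48.083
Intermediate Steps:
X(t) = t²
S(Y) = 2*Y² (S(Y) = Y*Y + Y² = Y² + Y² = 2*Y²)
√(S(34) + ((0*(-1))*3)²) = √(2*34² + ((0*(-1))*3)²) = √(2*1156 + (0*3)²) = √(2312 + 0²) = √(2312 + 0) = √2312 = 34*√2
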